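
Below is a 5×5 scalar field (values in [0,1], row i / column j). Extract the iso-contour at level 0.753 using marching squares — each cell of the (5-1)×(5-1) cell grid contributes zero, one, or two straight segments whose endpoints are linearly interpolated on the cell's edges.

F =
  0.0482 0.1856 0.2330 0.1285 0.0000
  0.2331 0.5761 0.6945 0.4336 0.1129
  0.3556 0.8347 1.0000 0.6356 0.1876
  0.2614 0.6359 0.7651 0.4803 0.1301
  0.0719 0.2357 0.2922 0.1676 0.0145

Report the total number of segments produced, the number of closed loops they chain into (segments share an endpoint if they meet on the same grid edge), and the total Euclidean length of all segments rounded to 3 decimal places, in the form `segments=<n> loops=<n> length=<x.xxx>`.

cell (1,0): code 0100 → (1.684,1.000)–(2.000,0.829)
cell (1,1): code 1100 → (1.191,2.000)–(1.684,1.000)
cell (1,2): code 1000 → (2.000,2.678)–(1.191,2.000)
cell (2,0): code 0010 → (2.000,0.829)–(2.411,1.000)
cell (2,1): code 0111 → (2.411,1.000)–(3.000,1.906)
cell (2,2): code 1001 → (3.000,2.042)–(2.000,2.678)
cell (3,1): code 0010 → (3.000,1.906)–(3.026,2.000)
cell (3,2): code 0001 → (3.026,2.000)–(3.000,2.042)
total: 8 segments, chained into 1 closed loop(s), length Σ = 5.386126

segments=8 loops=1 length=5.386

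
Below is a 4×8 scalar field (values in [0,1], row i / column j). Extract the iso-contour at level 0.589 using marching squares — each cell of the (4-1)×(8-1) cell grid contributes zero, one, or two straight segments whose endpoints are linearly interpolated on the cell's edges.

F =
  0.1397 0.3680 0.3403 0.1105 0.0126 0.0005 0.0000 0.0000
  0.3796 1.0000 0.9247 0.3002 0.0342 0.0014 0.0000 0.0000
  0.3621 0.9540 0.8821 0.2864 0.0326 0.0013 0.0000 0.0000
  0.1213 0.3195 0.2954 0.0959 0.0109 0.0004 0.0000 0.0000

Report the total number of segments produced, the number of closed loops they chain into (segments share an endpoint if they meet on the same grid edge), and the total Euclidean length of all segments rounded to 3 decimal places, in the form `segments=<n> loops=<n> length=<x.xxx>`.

segments=8 loops=1 length=7.267

cell (0,0): code 0100 → (0.350,1.000)–(1.000,0.338)
cell (0,1): code 1100 → (0.426,2.000)–(0.350,1.000)
cell (0,2): code 1000 → (1.000,2.538)–(0.426,2.000)
cell (1,0): code 0110 → (1.000,0.338)–(2.000,0.383)
cell (1,2): code 1001 → (2.000,2.492)–(1.000,2.538)
cell (2,0): code 0010 → (2.000,0.383)–(2.575,1.000)
cell (2,1): code 0011 → (2.575,1.000)–(2.500,2.000)
cell (2,2): code 0001 → (2.500,2.000)–(2.000,2.492)
total: 8 segments, chained into 1 closed loop(s), length Σ = 7.267375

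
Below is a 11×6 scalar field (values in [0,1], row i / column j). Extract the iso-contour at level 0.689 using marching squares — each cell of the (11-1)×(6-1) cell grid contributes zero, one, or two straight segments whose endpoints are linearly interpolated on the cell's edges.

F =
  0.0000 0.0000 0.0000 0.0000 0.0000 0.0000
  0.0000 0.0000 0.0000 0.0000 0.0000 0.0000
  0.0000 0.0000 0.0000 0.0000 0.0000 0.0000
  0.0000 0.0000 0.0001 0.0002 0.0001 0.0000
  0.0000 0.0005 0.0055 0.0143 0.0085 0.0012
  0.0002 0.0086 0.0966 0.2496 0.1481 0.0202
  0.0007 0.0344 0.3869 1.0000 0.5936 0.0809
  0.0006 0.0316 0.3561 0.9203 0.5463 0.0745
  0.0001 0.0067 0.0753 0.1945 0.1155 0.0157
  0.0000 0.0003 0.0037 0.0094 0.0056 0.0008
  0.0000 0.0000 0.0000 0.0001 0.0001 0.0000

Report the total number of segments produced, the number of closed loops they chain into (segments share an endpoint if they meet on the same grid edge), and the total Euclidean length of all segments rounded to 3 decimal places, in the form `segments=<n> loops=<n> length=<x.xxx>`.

segments=6 loops=1 length=4.756

cell (5,2): code 0100 → (5.586,3.000)–(6.000,2.493)
cell (5,3): code 1000 → (6.000,3.765)–(5.586,3.000)
cell (6,2): code 0110 → (6.000,2.493)–(7.000,2.590)
cell (6,3): code 1001 → (7.000,3.618)–(6.000,3.765)
cell (7,2): code 0010 → (7.000,2.590)–(7.319,3.000)
cell (7,3): code 0001 → (7.319,3.000)–(7.000,3.618)
total: 6 segments, chained into 1 closed loop(s), length Σ = 4.755741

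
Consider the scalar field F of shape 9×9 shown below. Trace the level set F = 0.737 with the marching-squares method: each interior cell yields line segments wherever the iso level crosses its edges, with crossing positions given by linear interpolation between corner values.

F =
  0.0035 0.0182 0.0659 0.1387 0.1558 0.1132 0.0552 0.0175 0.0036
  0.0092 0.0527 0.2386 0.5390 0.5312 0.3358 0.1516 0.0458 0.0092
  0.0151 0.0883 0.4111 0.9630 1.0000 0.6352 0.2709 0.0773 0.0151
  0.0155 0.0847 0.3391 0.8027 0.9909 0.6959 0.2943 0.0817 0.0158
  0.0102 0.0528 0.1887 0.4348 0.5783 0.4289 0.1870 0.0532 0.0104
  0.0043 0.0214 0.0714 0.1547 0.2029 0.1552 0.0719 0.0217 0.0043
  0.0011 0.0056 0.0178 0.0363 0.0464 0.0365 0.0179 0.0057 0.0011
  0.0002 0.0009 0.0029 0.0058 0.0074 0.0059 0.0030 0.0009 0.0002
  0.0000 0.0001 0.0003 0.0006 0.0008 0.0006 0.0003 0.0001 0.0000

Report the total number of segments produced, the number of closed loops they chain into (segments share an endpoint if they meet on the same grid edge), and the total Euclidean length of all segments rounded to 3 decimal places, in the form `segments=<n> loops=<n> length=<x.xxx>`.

cell (1,2): code 0100 → (1.467,3.000)–(2.000,2.591)
cell (1,3): code 1100 → (1.439,4.000)–(1.467,3.000)
cell (1,4): code 1000 → (2.000,4.721)–(1.439,4.000)
cell (2,2): code 0110 → (2.000,2.591)–(3.000,2.858)
cell (2,4): code 1001 → (3.000,4.861)–(2.000,4.721)
cell (3,2): code 0010 → (3.000,2.858)–(3.179,3.000)
cell (3,3): code 0011 → (3.179,3.000)–(3.615,4.000)
cell (3,4): code 0001 → (3.615,4.000)–(3.000,4.861)
total: 8 segments, chained into 1 closed loop(s), length Σ = 7.008245

segments=8 loops=1 length=7.008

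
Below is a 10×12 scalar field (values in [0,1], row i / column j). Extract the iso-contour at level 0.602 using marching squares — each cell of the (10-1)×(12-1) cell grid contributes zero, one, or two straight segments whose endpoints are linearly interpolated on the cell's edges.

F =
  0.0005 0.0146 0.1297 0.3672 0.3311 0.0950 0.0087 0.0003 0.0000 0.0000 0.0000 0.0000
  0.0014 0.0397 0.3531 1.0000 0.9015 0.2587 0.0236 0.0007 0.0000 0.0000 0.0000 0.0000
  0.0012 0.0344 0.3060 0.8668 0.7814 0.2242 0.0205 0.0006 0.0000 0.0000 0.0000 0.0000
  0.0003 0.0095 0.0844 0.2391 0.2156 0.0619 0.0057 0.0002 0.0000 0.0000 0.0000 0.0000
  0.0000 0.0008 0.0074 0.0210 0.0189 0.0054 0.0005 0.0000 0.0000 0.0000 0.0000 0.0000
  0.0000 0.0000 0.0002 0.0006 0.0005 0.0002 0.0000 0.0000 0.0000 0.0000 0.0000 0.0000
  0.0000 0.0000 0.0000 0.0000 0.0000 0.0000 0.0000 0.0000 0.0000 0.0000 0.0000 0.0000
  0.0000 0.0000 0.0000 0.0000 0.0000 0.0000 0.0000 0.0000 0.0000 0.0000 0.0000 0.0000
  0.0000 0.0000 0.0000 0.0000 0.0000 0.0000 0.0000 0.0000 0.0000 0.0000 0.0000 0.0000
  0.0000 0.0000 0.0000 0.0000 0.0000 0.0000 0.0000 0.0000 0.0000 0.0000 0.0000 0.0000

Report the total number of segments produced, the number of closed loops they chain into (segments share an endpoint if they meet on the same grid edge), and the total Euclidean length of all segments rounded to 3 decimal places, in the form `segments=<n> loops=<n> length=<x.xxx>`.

segments=8 loops=1 length=6.698

cell (0,2): code 0100 → (0.371,3.000)–(1.000,2.385)
cell (0,3): code 1100 → (0.475,4.000)–(0.371,3.000)
cell (0,4): code 1000 → (1.000,4.466)–(0.475,4.000)
cell (1,2): code 0110 → (1.000,2.385)–(2.000,2.528)
cell (1,4): code 1001 → (2.000,4.322)–(1.000,4.466)
cell (2,2): code 0010 → (2.000,2.528)–(2.422,3.000)
cell (2,3): code 0011 → (2.422,3.000)–(2.317,4.000)
cell (2,4): code 0001 → (2.317,4.000)–(2.000,4.322)
total: 8 segments, chained into 1 closed loop(s), length Σ = 6.698232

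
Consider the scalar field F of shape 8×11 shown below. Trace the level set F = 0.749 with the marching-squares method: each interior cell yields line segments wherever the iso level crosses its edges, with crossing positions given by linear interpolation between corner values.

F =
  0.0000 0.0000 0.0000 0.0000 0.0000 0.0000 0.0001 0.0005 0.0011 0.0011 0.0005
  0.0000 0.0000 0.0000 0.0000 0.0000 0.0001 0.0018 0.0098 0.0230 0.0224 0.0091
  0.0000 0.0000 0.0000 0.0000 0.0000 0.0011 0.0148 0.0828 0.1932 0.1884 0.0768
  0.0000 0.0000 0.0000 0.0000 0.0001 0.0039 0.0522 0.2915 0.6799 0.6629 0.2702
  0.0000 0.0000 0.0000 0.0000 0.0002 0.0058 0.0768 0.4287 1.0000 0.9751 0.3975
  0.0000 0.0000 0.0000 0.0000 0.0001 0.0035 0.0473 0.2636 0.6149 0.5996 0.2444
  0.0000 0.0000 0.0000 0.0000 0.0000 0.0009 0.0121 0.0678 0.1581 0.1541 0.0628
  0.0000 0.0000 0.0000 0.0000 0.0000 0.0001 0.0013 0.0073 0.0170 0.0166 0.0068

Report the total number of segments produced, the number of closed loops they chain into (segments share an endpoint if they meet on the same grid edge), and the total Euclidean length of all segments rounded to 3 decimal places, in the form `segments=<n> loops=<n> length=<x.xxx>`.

cell (3,7): code 0100 → (3.216,8.000)–(4.000,7.561)
cell (3,8): code 1100 → (3.276,9.000)–(3.216,8.000)
cell (3,9): code 1000 → (4.000,9.391)–(3.276,9.000)
cell (4,7): code 0010 → (4.000,7.561)–(4.652,8.000)
cell (4,8): code 0011 → (4.652,8.000)–(4.602,9.000)
cell (4,9): code 0001 → (4.602,9.000)–(4.000,9.391)
total: 6 segments, chained into 1 closed loop(s), length Σ = 5.229304

segments=6 loops=1 length=5.229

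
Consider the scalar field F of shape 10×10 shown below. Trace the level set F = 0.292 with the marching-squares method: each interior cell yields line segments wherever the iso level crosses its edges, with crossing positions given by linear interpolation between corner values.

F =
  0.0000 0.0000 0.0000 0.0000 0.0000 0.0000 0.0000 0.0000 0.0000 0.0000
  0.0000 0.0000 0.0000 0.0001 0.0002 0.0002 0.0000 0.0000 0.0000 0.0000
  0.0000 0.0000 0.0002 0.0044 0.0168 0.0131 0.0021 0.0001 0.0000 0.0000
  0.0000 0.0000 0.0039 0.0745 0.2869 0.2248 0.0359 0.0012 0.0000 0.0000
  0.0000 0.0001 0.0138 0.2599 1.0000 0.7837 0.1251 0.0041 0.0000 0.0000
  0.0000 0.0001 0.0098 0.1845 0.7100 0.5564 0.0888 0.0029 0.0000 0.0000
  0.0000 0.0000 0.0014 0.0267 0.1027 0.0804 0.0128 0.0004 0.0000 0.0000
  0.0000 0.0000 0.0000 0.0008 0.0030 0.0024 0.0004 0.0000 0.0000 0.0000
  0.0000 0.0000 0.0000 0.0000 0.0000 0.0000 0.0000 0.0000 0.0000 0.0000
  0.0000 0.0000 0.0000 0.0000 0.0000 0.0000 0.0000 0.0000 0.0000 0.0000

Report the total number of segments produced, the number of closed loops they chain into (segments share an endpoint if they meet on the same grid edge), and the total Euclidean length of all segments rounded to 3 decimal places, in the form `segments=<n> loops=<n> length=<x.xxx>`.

cell (3,3): code 0100 → (3.007,4.000)–(4.000,3.043)
cell (3,4): code 1100 → (3.120,5.000)–(3.007,4.000)
cell (3,5): code 1000 → (4.000,5.747)–(3.120,5.000)
cell (4,3): code 0110 → (4.000,3.043)–(5.000,3.205)
cell (4,5): code 1001 → (5.000,5.565)–(4.000,5.747)
cell (5,3): code 0010 → (5.000,3.205)–(5.688,4.000)
cell (5,4): code 0011 → (5.688,4.000)–(5.555,5.000)
cell (5,5): code 0001 → (5.555,5.000)–(5.000,5.565)
total: 8 segments, chained into 1 closed loop(s), length Σ = 8.421429

segments=8 loops=1 length=8.421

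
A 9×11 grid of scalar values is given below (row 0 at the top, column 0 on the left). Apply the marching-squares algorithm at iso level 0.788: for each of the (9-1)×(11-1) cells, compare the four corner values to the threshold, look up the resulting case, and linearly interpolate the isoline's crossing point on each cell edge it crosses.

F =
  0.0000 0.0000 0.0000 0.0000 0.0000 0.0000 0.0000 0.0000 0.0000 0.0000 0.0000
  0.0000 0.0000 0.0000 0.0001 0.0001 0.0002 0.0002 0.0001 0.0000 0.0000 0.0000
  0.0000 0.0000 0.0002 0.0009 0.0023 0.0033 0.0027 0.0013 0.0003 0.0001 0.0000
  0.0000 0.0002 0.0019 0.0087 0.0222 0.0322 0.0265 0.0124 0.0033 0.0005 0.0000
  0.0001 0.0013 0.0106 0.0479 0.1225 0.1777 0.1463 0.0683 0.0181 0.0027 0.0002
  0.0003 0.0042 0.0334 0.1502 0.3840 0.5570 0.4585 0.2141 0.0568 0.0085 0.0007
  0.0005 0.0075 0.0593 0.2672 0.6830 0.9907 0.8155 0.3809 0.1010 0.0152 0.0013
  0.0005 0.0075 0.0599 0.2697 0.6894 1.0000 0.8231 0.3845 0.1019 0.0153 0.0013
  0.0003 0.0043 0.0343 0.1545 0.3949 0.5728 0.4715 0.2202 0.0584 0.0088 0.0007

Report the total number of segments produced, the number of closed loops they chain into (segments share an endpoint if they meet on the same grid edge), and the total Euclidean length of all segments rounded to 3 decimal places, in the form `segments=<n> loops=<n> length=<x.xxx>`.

segments=8 loops=1 length=6.029

cell (5,4): code 0100 → (5.533,5.000)–(6.000,4.341)
cell (5,5): code 1100 → (5.923,6.000)–(5.533,5.000)
cell (5,6): code 1000 → (6.000,6.063)–(5.923,6.000)
cell (6,4): code 0110 → (6.000,4.341)–(7.000,4.317)
cell (6,6): code 1001 → (7.000,6.080)–(6.000,6.063)
cell (7,4): code 0010 → (7.000,4.317)–(7.496,5.000)
cell (7,5): code 0011 → (7.496,5.000)–(7.100,6.000)
cell (7,6): code 0001 → (7.100,6.000)–(7.000,6.080)
total: 8 segments, chained into 1 closed loop(s), length Σ = 6.028851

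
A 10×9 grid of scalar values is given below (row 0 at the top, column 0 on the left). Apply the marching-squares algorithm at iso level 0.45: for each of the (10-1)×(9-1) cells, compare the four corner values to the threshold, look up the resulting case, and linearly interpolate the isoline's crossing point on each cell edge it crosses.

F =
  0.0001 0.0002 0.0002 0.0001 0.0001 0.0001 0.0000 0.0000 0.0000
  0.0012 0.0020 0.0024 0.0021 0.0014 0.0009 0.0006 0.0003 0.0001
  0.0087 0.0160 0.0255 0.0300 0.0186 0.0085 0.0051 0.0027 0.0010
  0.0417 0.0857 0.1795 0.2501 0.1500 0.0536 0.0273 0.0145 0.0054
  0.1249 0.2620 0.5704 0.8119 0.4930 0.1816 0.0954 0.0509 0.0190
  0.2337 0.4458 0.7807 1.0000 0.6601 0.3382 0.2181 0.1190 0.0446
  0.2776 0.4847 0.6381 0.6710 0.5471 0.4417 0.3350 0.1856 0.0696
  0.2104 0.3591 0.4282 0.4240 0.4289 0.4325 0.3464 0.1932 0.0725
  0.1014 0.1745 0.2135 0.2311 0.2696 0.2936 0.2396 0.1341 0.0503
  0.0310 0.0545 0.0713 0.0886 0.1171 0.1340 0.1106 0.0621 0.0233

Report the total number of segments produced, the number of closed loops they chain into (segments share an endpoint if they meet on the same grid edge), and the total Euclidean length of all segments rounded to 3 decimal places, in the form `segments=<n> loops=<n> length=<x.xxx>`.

segments=14 loops=1 length=11.943

cell (3,1): code 0100 → (3.692,2.000)–(4.000,1.610)
cell (3,2): code 1100 → (3.356,3.000)–(3.692,2.000)
cell (3,3): code 1100 → (3.875,4.000)–(3.356,3.000)
cell (3,4): code 1000 → (4.000,4.138)–(3.875,4.000)
cell (4,1): code 0110 → (4.000,1.610)–(5.000,1.013)
cell (4,4): code 1001 → (5.000,4.653)–(4.000,4.138)
cell (5,0): code 0100 → (5.108,1.000)–(6.000,0.832)
cell (5,1): code 1110 → (5.000,1.013)–(5.108,1.000)
cell (5,4): code 1001 → (6.000,4.921)–(5.000,4.653)
cell (6,0): code 0010 → (6.000,0.832)–(6.276,1.000)
cell (6,1): code 0011 → (6.276,1.000)–(6.896,2.000)
cell (6,2): code 0011 → (6.896,2.000)–(6.895,3.000)
cell (6,3): code 0011 → (6.895,3.000)–(6.821,4.000)
cell (6,4): code 0001 → (6.821,4.000)–(6.000,4.921)
total: 14 segments, chained into 1 closed loop(s), length Σ = 11.943075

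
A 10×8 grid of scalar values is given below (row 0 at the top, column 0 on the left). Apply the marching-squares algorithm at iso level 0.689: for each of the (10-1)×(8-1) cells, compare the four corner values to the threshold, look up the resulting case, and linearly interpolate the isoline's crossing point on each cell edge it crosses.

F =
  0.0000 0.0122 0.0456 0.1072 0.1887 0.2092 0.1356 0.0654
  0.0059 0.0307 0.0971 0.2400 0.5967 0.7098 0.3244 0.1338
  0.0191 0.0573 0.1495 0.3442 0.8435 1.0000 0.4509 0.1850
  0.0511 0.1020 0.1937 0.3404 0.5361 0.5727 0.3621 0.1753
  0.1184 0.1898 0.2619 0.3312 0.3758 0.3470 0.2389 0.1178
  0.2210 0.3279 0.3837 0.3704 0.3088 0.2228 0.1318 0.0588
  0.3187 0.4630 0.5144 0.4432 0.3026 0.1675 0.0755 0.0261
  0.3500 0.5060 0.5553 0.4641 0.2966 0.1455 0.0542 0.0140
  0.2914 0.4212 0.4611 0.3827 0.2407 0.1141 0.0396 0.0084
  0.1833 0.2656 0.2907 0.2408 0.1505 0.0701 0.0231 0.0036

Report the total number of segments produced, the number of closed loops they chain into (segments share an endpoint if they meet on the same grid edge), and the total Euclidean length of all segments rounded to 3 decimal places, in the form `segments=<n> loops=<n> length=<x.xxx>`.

cell (0,4): code 0100 → (0.958,5.000)–(1.000,4.816)
cell (0,5): code 1000 → (1.000,5.054)–(0.958,5.000)
cell (1,3): code 0100 → (1.374,4.000)–(2.000,3.691)
cell (1,4): code 1110 → (1.000,4.816)–(1.374,4.000)
cell (1,5): code 1001 → (2.000,5.566)–(1.000,5.054)
cell (2,3): code 0010 → (2.000,3.691)–(2.503,4.000)
cell (2,4): code 0011 → (2.503,4.000)–(2.728,5.000)
cell (2,5): code 0001 → (2.728,5.000)–(2.000,5.566)
total: 8 segments, chained into 1 closed loop(s), length Σ = 5.513814

segments=8 loops=1 length=5.514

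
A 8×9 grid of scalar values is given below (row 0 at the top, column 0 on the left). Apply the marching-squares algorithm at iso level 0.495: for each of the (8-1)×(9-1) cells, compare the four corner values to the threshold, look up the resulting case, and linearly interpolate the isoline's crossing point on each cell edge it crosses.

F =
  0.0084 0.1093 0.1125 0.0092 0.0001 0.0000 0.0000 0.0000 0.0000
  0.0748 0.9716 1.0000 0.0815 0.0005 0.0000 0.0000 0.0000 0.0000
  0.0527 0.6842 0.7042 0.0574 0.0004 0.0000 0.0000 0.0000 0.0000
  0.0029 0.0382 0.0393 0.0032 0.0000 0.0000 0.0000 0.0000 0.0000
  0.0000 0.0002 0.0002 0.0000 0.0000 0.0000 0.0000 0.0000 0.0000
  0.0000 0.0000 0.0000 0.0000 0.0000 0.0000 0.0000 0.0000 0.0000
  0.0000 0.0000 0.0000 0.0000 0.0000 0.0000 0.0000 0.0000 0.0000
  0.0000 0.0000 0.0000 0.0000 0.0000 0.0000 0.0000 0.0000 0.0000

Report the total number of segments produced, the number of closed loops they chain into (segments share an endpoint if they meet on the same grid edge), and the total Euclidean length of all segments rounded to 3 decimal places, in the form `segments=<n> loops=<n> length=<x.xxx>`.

cell (0,0): code 0100 → (0.447,1.000)–(1.000,0.469)
cell (0,1): code 1100 → (0.431,2.000)–(0.447,1.000)
cell (0,2): code 1000 → (1.000,2.550)–(0.431,2.000)
cell (1,0): code 0110 → (1.000,0.469)–(2.000,0.700)
cell (1,2): code 1001 → (2.000,2.323)–(1.000,2.550)
cell (2,0): code 0010 → (2.000,0.700)–(2.293,1.000)
cell (2,1): code 0011 → (2.293,1.000)–(2.315,2.000)
cell (2,2): code 0001 → (2.315,2.000)–(2.000,2.323)
total: 8 segments, chained into 1 closed loop(s), length Σ = 6.480403

segments=8 loops=1 length=6.480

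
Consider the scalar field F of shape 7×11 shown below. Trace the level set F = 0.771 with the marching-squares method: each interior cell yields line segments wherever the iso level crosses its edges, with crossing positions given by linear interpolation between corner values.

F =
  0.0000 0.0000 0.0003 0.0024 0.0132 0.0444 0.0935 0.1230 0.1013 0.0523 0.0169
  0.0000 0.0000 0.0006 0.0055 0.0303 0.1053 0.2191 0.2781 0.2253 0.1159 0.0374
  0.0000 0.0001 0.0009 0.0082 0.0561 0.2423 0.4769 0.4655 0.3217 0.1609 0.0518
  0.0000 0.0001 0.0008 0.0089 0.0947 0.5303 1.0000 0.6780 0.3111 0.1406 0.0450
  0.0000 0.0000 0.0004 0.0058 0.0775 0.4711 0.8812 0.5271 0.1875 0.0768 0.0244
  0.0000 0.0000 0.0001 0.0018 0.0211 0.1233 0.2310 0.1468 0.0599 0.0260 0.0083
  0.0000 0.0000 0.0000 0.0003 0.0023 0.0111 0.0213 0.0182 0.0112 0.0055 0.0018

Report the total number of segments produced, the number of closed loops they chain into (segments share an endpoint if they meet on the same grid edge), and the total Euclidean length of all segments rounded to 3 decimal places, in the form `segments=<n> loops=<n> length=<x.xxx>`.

cell (2,5): code 0100 → (2.562,6.000)–(3.000,5.512)
cell (2,6): code 1000 → (3.000,6.711)–(2.562,6.000)
cell (3,5): code 0110 → (3.000,5.512)–(4.000,5.731)
cell (3,6): code 1001 → (4.000,6.311)–(3.000,6.711)
cell (4,5): code 0010 → (4.000,5.731)–(4.169,6.000)
cell (4,6): code 0001 → (4.169,6.000)–(4.000,6.311)
total: 6 segments, chained into 1 closed loop(s), length Σ = 4.263120

segments=6 loops=1 length=4.263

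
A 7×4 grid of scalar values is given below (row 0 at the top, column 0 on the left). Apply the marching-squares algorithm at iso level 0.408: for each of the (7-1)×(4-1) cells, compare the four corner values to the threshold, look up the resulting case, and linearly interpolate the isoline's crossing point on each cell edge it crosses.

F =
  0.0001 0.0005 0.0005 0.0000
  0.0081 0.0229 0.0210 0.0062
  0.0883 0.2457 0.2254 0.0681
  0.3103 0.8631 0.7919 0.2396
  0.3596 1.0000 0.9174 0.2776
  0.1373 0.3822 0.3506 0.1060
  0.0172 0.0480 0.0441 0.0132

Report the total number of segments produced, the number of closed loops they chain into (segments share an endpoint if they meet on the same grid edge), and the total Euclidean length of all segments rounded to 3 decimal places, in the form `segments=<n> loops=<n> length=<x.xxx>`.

segments=8 loops=1 length=8.622

cell (2,0): code 0100 → (2.263,1.000)–(3.000,0.177)
cell (2,1): code 1100 → (2.322,2.000)–(2.263,1.000)
cell (2,2): code 1000 → (3.000,2.695)–(2.322,2.000)
cell (3,0): code 0110 → (3.000,0.177)–(4.000,0.076)
cell (3,2): code 1001 → (4.000,2.796)–(3.000,2.695)
cell (4,0): code 0010 → (4.000,0.076)–(4.958,1.000)
cell (4,1): code 0011 → (4.958,1.000)–(4.899,2.000)
cell (4,2): code 0001 → (4.899,2.000)–(4.000,2.796)
total: 8 segments, chained into 1 closed loop(s), length Σ = 8.621679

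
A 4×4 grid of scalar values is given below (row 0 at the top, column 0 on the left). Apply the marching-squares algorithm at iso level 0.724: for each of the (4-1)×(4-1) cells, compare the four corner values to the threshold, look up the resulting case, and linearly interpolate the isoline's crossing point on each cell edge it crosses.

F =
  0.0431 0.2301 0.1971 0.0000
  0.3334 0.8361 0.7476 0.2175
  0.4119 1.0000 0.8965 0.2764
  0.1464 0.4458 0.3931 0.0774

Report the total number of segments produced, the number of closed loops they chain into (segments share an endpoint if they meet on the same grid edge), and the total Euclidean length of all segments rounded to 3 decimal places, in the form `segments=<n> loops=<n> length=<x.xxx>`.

cell (0,0): code 0100 → (0.815,1.000)–(1.000,0.777)
cell (0,1): code 1100 → (0.957,2.000)–(0.815,1.000)
cell (0,2): code 1000 → (1.000,2.045)–(0.957,2.000)
cell (1,0): code 0110 → (1.000,0.777)–(2.000,0.531)
cell (1,2): code 1001 → (2.000,2.278)–(1.000,2.045)
cell (2,0): code 0010 → (2.000,0.531)–(2.498,1.000)
cell (2,1): code 0011 → (2.498,1.000)–(2.343,2.000)
cell (2,2): code 0001 → (2.343,2.000)–(2.000,2.278)
total: 8 segments, chained into 1 closed loop(s), length Σ = 5.556077

segments=8 loops=1 length=5.556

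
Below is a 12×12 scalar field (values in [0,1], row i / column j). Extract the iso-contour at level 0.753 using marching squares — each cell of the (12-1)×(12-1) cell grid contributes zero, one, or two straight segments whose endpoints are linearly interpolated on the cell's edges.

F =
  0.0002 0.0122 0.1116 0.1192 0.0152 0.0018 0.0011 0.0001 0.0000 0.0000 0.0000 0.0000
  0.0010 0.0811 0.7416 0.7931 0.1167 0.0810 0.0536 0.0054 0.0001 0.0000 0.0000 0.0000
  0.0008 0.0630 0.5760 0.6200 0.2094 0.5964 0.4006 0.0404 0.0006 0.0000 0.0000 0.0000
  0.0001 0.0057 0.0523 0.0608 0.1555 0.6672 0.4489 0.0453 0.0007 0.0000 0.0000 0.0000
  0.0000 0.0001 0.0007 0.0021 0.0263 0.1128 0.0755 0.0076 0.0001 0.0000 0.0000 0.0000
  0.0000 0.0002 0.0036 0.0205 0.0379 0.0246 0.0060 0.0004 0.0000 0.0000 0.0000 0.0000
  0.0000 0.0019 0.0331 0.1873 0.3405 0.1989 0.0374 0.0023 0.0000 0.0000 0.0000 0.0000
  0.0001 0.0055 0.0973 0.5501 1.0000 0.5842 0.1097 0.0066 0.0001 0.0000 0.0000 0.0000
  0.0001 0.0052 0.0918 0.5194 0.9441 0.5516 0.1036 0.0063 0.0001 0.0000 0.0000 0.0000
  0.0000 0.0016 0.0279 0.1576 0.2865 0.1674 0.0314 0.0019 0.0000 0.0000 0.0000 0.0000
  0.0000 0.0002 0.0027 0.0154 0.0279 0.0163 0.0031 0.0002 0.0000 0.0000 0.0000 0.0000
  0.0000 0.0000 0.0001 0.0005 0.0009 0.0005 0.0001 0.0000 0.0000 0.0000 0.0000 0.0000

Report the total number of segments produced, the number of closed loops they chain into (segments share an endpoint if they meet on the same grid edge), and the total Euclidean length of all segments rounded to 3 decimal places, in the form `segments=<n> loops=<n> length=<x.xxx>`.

cell (0,2): code 0100 → (0.940,3.000)–(1.000,2.221)
cell (0,3): code 1000 → (1.000,3.059)–(0.940,3.000)
cell (1,2): code 0010 → (1.000,2.221)–(1.232,3.000)
cell (1,3): code 0001 → (1.232,3.000)–(1.000,3.059)
cell (6,3): code 0100 → (6.625,4.000)–(7.000,3.451)
cell (6,4): code 1000 → (7.000,4.594)–(6.625,4.000)
cell (7,3): code 0110 → (7.000,3.451)–(8.000,3.550)
cell (7,4): code 1001 → (8.000,4.487)–(7.000,4.594)
cell (8,3): code 0010 → (8.000,3.550)–(8.291,4.000)
cell (8,4): code 0001 → (8.291,4.000)–(8.000,4.487)
total: 10 segments, chained into 2 closed loop(s), length Σ = 6.396515

segments=10 loops=2 length=6.397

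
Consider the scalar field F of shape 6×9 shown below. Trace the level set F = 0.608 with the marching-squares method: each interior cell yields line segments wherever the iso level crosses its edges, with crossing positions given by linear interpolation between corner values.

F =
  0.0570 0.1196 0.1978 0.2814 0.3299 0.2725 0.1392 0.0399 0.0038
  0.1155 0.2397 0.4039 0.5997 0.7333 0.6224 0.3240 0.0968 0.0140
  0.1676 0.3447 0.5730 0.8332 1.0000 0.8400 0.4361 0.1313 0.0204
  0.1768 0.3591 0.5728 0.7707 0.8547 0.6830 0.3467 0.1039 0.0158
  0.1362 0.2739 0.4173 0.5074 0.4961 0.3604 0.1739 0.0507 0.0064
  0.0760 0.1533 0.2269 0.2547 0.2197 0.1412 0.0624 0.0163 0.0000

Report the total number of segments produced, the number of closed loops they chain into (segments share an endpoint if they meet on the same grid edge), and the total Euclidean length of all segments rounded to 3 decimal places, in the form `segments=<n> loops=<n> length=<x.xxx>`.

segments=12 loops=1 length=10.097

cell (0,3): code 0100 → (0.689,4.000)–(1.000,3.062)
cell (0,4): code 1100 → (0.959,5.000)–(0.689,4.000)
cell (0,5): code 1000 → (1.000,5.048)–(0.959,5.000)
cell (1,2): code 0100 → (1.036,3.000)–(2.000,2.135)
cell (1,3): code 1110 → (1.000,3.062)–(1.036,3.000)
cell (1,5): code 1001 → (2.000,5.574)–(1.000,5.048)
cell (2,2): code 0110 → (2.000,2.135)–(3.000,2.178)
cell (2,5): code 1001 → (3.000,5.223)–(2.000,5.574)
cell (3,2): code 0010 → (3.000,2.178)–(3.618,3.000)
cell (3,3): code 0011 → (3.618,3.000)–(3.688,4.000)
cell (3,4): code 0011 → (3.688,4.000)–(3.232,5.000)
cell (3,5): code 0001 → (3.232,5.000)–(3.000,5.223)
total: 12 segments, chained into 1 closed loop(s), length Σ = 10.097247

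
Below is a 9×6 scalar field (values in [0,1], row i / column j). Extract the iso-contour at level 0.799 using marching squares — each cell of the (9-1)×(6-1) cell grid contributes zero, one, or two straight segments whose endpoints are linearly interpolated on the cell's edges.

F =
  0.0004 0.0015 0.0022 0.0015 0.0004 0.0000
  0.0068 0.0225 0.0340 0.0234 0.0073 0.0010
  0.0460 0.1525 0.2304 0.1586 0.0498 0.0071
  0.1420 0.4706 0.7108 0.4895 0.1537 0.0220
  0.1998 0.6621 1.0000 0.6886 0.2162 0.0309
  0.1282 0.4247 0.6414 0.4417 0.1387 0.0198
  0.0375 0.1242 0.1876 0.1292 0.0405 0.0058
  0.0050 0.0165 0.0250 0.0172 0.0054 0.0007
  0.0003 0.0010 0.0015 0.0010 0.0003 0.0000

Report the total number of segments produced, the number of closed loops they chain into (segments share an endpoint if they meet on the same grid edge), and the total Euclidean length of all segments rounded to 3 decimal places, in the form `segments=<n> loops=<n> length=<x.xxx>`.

segments=4 loops=1 length=3.536

cell (3,1): code 0100 → (3.305,2.000)–(4.000,1.405)
cell (3,2): code 1000 → (4.000,2.645)–(3.305,2.000)
cell (4,1): code 0010 → (4.000,1.405)–(4.561,2.000)
cell (4,2): code 0001 → (4.561,2.000)–(4.000,2.645)
total: 4 segments, chained into 1 closed loop(s), length Σ = 3.535542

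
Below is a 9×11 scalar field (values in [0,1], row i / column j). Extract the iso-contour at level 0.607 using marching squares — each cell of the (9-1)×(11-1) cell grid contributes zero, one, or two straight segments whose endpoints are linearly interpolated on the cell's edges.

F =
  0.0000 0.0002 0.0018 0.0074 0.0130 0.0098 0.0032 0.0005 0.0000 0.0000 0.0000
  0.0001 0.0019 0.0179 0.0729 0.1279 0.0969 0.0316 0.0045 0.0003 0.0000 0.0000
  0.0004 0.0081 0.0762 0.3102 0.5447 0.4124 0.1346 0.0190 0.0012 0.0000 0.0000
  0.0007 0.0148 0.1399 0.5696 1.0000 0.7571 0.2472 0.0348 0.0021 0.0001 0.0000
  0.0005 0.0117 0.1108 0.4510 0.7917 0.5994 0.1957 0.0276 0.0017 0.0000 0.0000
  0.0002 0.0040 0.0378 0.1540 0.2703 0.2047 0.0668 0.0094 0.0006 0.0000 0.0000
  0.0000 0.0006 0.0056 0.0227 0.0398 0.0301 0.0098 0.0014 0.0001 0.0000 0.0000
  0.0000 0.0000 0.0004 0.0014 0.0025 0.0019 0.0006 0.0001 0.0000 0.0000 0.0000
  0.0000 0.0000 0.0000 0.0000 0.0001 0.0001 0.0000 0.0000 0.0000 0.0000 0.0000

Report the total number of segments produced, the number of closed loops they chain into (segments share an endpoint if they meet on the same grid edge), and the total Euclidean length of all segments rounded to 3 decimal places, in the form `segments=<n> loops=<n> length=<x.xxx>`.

cell (2,3): code 0100 → (2.137,4.000)–(3.000,3.087)
cell (2,4): code 1100 → (2.565,5.000)–(2.137,4.000)
cell (2,5): code 1000 → (3.000,5.294)–(2.565,5.000)
cell (3,3): code 0110 → (3.000,3.087)–(4.000,3.458)
cell (3,4): code 1011 → (4.000,4.960)–(3.952,5.000)
cell (3,5): code 0001 → (3.952,5.000)–(3.000,5.294)
cell (4,3): code 0010 → (4.000,3.458)–(4.354,4.000)
cell (4,4): code 0001 → (4.354,4.000)–(4.000,4.960)
total: 8 segments, chained into 1 closed loop(s), length Σ = 6.666283

segments=8 loops=1 length=6.666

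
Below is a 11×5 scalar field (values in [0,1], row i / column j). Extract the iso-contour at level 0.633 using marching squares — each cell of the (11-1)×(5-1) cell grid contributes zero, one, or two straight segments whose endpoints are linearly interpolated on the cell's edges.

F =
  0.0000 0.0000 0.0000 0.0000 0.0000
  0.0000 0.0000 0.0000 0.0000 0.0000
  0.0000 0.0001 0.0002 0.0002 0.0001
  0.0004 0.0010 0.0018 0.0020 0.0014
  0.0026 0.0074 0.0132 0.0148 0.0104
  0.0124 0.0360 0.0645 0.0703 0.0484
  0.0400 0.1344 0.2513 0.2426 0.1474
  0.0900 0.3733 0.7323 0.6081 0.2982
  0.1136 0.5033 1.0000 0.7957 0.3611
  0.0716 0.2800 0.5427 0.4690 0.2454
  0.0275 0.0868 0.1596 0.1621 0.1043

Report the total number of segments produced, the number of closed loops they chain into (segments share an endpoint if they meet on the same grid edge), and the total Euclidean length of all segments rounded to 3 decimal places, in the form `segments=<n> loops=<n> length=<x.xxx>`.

segments=8 loops=1 length=6.217

cell (6,1): code 0100 → (6.794,2.000)–(7.000,1.723)
cell (6,2): code 1000 → (7.000,2.800)–(6.794,2.000)
cell (7,1): code 0110 → (7.000,1.723)–(8.000,1.261)
cell (7,2): code 1101 → (7.133,3.000)–(7.000,2.800)
cell (7,3): code 1000 → (8.000,3.374)–(7.133,3.000)
cell (8,1): code 0010 → (8.000,1.261)–(8.803,2.000)
cell (8,2): code 0011 → (8.803,2.000)–(8.498,3.000)
cell (8,3): code 0001 → (8.498,3.000)–(8.000,3.374)
total: 8 segments, chained into 1 closed loop(s), length Σ = 6.216871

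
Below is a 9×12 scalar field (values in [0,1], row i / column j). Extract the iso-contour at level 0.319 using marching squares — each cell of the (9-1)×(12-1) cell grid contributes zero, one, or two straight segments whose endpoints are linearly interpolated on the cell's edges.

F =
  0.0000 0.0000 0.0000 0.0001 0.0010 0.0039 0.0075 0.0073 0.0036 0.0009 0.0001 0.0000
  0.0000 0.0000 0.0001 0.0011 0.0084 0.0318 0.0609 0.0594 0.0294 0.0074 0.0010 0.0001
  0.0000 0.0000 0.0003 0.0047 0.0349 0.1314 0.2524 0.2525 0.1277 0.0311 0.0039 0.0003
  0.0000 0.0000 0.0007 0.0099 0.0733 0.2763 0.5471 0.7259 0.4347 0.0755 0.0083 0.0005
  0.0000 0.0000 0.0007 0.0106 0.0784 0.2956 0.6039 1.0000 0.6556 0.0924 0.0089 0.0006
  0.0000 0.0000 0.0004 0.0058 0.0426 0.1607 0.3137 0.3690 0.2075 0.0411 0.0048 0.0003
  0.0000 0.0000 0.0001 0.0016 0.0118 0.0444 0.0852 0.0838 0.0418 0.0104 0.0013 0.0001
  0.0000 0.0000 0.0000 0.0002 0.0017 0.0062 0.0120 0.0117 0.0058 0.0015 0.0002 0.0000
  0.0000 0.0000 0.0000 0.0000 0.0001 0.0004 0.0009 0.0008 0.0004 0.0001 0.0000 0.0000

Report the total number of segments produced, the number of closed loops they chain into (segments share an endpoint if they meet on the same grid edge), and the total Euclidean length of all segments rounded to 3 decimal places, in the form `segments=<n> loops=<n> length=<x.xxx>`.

cell (2,5): code 0100 → (2.226,6.000)–(3.000,5.158)
cell (2,6): code 1100 → (2.140,7.000)–(2.226,6.000)
cell (2,7): code 1100 → (2.623,8.000)–(2.140,7.000)
cell (2,8): code 1000 → (3.000,8.322)–(2.623,8.000)
cell (3,5): code 0110 → (3.000,5.158)–(4.000,5.076)
cell (3,8): code 1001 → (4.000,8.598)–(3.000,8.322)
cell (4,5): code 0010 → (4.000,5.076)–(4.982,6.000)
cell (4,6): code 0111 → (4.982,6.000)–(5.000,6.096)
cell (4,7): code 1011 → (5.000,7.310)–(4.751,8.000)
cell (4,8): code 0001 → (4.751,8.000)–(4.000,8.598)
cell (5,6): code 0010 → (5.000,6.096)–(5.175,7.000)
cell (5,7): code 0001 → (5.175,7.000)–(5.000,7.310)
total: 12 segments, chained into 1 closed loop(s), length Σ = 10.210743

segments=12 loops=1 length=10.211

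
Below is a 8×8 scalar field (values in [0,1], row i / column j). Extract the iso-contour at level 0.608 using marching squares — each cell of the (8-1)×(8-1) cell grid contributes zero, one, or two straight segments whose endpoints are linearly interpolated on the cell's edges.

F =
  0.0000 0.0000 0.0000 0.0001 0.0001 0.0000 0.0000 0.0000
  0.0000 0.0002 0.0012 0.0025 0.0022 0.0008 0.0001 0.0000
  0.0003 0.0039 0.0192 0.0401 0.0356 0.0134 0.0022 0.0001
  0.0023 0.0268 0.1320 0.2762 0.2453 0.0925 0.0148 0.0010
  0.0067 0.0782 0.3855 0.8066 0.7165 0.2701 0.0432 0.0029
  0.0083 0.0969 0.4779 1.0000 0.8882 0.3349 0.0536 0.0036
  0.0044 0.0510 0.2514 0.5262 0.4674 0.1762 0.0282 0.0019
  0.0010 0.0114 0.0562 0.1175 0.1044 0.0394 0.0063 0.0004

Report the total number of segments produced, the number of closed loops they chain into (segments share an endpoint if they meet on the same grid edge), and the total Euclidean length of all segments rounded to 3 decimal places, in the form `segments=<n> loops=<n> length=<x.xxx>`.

cell (3,2): code 0100 → (3.626,3.000)–(4.000,2.528)
cell (3,3): code 1100 → (3.770,4.000)–(3.626,3.000)
cell (3,4): code 1000 → (4.000,4.243)–(3.770,4.000)
cell (4,2): code 0110 → (4.000,2.528)–(5.000,2.249)
cell (4,4): code 1001 → (5.000,4.506)–(4.000,4.243)
cell (5,2): code 0010 → (5.000,2.249)–(5.827,3.000)
cell (5,3): code 0011 → (5.827,3.000)–(5.666,4.000)
cell (5,4): code 0001 → (5.666,4.000)–(5.000,4.506)
total: 8 segments, chained into 1 closed loop(s), length Σ = 6.986442

segments=8 loops=1 length=6.986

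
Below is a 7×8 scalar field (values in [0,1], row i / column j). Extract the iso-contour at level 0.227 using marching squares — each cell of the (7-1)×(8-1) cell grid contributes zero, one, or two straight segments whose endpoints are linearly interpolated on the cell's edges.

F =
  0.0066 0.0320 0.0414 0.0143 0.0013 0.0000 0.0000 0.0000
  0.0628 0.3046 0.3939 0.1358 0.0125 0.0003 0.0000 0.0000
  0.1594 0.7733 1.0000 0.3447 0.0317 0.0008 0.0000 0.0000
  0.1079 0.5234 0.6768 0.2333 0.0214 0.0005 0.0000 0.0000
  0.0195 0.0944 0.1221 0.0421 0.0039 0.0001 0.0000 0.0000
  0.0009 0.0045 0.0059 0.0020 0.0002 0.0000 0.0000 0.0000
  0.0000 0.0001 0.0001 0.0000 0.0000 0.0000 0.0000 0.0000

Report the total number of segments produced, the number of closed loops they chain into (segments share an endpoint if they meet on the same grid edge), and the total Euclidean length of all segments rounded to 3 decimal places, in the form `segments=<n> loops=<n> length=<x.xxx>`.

cell (0,0): code 0100 → (0.715,1.000)–(1.000,0.679)
cell (0,1): code 1100 → (0.527,2.000)–(0.715,1.000)
cell (0,2): code 1000 → (1.000,2.647)–(0.527,2.000)
cell (1,0): code 0110 → (1.000,0.679)–(2.000,0.110)
cell (1,2): code 1101 → (1.437,3.000)–(1.000,2.647)
cell (1,3): code 1000 → (2.000,3.376)–(1.437,3.000)
cell (2,0): code 0110 → (2.000,0.110)–(3.000,0.287)
cell (2,3): code 1001 → (3.000,3.030)–(2.000,3.376)
cell (3,0): code 0010 → (3.000,0.287)–(3.691,1.000)
cell (3,1): code 0011 → (3.691,1.000)–(3.811,2.000)
cell (3,2): code 0011 → (3.811,2.000)–(3.033,3.000)
cell (3,3): code 0001 → (3.033,3.000)–(3.000,3.030)
total: 12 segments, chained into 1 closed loop(s), length Σ = 10.023013

segments=12 loops=1 length=10.023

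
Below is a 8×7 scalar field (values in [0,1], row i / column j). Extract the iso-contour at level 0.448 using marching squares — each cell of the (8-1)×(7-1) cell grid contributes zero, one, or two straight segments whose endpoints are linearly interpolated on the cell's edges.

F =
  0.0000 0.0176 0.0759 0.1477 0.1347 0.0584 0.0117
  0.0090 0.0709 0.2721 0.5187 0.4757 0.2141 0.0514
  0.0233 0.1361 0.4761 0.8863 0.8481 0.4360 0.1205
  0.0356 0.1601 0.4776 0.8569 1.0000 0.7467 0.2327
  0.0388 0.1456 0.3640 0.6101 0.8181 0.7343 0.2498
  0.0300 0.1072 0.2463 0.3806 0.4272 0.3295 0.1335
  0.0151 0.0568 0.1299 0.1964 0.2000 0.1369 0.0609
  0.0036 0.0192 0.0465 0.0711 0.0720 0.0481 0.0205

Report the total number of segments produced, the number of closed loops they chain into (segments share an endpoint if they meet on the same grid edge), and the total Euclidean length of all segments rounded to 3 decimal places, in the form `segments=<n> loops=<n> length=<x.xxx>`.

cell (0,2): code 0100 → (0.809,3.000)–(1.000,2.713)
cell (0,3): code 1100 → (0.919,4.000)–(0.809,3.000)
cell (0,4): code 1000 → (1.000,4.106)–(0.919,4.000)
cell (1,1): code 0100 → (1.862,2.000)–(2.000,1.917)
cell (1,2): code 1110 → (1.000,2.713)–(1.862,2.000)
cell (1,4): code 1001 → (2.000,4.971)–(1.000,4.106)
cell (2,1): code 0110 → (2.000,1.917)–(3.000,1.907)
cell (2,4): code 1101 → (2.039,5.000)–(2.000,4.971)
cell (2,5): code 1000 → (3.000,5.581)–(2.039,5.000)
cell (3,1): code 0010 → (3.000,1.907)–(3.261,2.000)
cell (3,2): code 0111 → (3.261,2.000)–(4.000,2.341)
cell (3,5): code 1001 → (4.000,5.591)–(3.000,5.581)
cell (4,2): code 0010 → (4.000,2.341)–(4.706,3.000)
cell (4,3): code 0011 → (4.706,3.000)–(4.947,4.000)
cell (4,4): code 0011 → (4.947,4.000)–(4.707,5.000)
cell (4,5): code 0001 → (4.707,5.000)–(4.000,5.591)
total: 16 segments, chained into 1 closed loop(s), length Σ = 12.292767

segments=16 loops=1 length=12.293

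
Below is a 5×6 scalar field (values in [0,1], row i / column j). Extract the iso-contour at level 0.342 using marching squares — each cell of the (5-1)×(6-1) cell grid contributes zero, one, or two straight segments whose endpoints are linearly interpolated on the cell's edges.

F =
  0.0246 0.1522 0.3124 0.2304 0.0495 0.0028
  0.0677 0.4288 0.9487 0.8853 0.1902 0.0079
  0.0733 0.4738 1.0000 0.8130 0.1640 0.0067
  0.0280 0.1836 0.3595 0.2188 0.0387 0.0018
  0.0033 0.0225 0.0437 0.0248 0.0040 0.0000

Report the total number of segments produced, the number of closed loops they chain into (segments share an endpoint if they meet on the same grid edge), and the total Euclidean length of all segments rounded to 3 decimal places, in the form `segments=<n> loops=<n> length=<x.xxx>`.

segments=12 loops=1 length=9.574

cell (0,0): code 0100 → (0.686,1.000)–(1.000,0.760)
cell (0,1): code 1100 → (0.047,2.000)–(0.686,1.000)
cell (0,2): code 1100 → (0.170,3.000)–(0.047,2.000)
cell (0,3): code 1000 → (1.000,3.782)–(0.170,3.000)
cell (1,0): code 0110 → (1.000,0.760)–(2.000,0.671)
cell (1,3): code 1001 → (2.000,3.726)–(1.000,3.782)
cell (2,0): code 0010 → (2.000,0.671)–(2.454,1.000)
cell (2,1): code 0111 → (2.454,1.000)–(3.000,1.901)
cell (2,2): code 1011 → (3.000,2.124)–(2.793,3.000)
cell (2,3): code 0001 → (2.793,3.000)–(2.000,3.726)
cell (3,1): code 0010 → (3.000,1.901)–(3.055,2.000)
cell (3,2): code 0001 → (3.055,2.000)–(3.000,2.124)
total: 12 segments, chained into 1 closed loop(s), length Σ = 9.573790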